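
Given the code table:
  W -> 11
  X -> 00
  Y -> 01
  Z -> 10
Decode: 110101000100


Decoding:
11 -> W
01 -> Y
01 -> Y
00 -> X
01 -> Y
00 -> X


Result: WYYXYX


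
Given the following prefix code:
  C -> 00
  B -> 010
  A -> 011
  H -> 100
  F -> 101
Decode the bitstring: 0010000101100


Decoding step by step:
Bits 00 -> C
Bits 100 -> H
Bits 00 -> C
Bits 101 -> F
Bits 100 -> H


Decoded message: CHCFH


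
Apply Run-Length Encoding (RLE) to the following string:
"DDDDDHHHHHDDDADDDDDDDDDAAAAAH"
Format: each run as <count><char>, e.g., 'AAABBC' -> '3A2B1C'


Scanning runs left to right:
  i=0: run of 'D' x 5 -> '5D'
  i=5: run of 'H' x 5 -> '5H'
  i=10: run of 'D' x 3 -> '3D'
  i=13: run of 'A' x 1 -> '1A'
  i=14: run of 'D' x 9 -> '9D'
  i=23: run of 'A' x 5 -> '5A'
  i=28: run of 'H' x 1 -> '1H'

RLE = 5D5H3D1A9D5A1H


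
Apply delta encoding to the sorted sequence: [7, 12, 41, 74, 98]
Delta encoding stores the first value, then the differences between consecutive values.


First value: 7
Deltas:
  12 - 7 = 5
  41 - 12 = 29
  74 - 41 = 33
  98 - 74 = 24


Delta encoded: [7, 5, 29, 33, 24]


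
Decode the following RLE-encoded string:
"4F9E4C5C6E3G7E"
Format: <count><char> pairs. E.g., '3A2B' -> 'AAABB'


Expanding each <count><char> pair:
  4F -> 'FFFF'
  9E -> 'EEEEEEEEE'
  4C -> 'CCCC'
  5C -> 'CCCCC'
  6E -> 'EEEEEE'
  3G -> 'GGG'
  7E -> 'EEEEEEE'

Decoded = FFFFEEEEEEEEECCCCCCCCCEEEEEEGGGEEEEEEE


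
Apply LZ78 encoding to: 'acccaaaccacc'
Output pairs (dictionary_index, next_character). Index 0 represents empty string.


LZ78 encoding steps:
Dictionary: {0: ''}
Step 1: w='' (idx 0), next='a' -> output (0, 'a'), add 'a' as idx 1
Step 2: w='' (idx 0), next='c' -> output (0, 'c'), add 'c' as idx 2
Step 3: w='c' (idx 2), next='c' -> output (2, 'c'), add 'cc' as idx 3
Step 4: w='a' (idx 1), next='a' -> output (1, 'a'), add 'aa' as idx 4
Step 5: w='a' (idx 1), next='c' -> output (1, 'c'), add 'ac' as idx 5
Step 6: w='c' (idx 2), next='a' -> output (2, 'a'), add 'ca' as idx 6
Step 7: w='cc' (idx 3), end of input -> output (3, '')


Encoded: [(0, 'a'), (0, 'c'), (2, 'c'), (1, 'a'), (1, 'c'), (2, 'a'), (3, '')]


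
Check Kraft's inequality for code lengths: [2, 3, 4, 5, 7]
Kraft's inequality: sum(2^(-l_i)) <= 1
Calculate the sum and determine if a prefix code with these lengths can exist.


Sum = 2^(-2) + 2^(-3) + 2^(-4) + 2^(-5) + 2^(-7)
    = 0.25 + 0.125 + 0.0625 + 0.03125 + 0.0078125
    = 61/128 = 0.4765625
Since 0.4765625 <= 1, Kraft's inequality IS satisfied.
A prefix code with these lengths CAN exist.

Kraft sum = 0.4765625. Satisfied.


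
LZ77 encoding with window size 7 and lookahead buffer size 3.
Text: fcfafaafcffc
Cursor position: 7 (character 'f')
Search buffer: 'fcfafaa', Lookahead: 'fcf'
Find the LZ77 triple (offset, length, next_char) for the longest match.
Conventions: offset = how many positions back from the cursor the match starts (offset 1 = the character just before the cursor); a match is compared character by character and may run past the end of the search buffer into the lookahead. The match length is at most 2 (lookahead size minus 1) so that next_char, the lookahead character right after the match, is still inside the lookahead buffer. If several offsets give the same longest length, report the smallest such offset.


Try each offset into the search buffer:
  offset=1 (pos 6, char 'a'): match length 0
  offset=2 (pos 5, char 'a'): match length 0
  offset=3 (pos 4, char 'f'): match length 1
  offset=4 (pos 3, char 'a'): match length 0
  offset=5 (pos 2, char 'f'): match length 1
  offset=6 (pos 1, char 'c'): match length 0
  offset=7 (pos 0, char 'f'): match length 2
Longest match has length 2 at offset 7.
next_char = character at position 7 + 2 = 9 -> 'f'

Best match: offset=7, length=2 (matching 'fc' starting at position 0)
LZ77 triple: (7, 2, 'f')


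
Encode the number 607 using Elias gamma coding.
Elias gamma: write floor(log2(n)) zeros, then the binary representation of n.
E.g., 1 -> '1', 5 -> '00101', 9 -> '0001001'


num_bits = floor(log2(607)) + 1 = 10
leading_zeros = num_bits - 1 = 9
binary(607) = 1001011111

Elias gamma(607) = '000000000' + '1001011111' = 0000000001001011111 (19 bits)


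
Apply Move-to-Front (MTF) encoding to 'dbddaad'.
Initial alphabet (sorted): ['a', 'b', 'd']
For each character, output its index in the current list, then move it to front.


MTF encoding:
'd': index 2 in ['a', 'b', 'd'] -> ['d', 'a', 'b']
'b': index 2 in ['d', 'a', 'b'] -> ['b', 'd', 'a']
'd': index 1 in ['b', 'd', 'a'] -> ['d', 'b', 'a']
'd': index 0 in ['d', 'b', 'a'] -> ['d', 'b', 'a']
'a': index 2 in ['d', 'b', 'a'] -> ['a', 'd', 'b']
'a': index 0 in ['a', 'd', 'b'] -> ['a', 'd', 'b']
'd': index 1 in ['a', 'd', 'b'] -> ['d', 'a', 'b']


Output: [2, 2, 1, 0, 2, 0, 1]


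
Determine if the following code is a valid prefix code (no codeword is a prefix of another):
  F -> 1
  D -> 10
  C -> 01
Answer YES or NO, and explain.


Checking each pair (does one codeword prefix another?):
  F='1' vs D='10': prefix -- VIOLATION

NO -- this is NOT a valid prefix code. F (1) is a prefix of D (10).


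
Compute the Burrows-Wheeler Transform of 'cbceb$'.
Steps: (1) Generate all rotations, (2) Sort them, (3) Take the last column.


Rotations (sorted):
  0: $cbceb -> last char: b
  1: b$cbce -> last char: e
  2: bceb$c -> last char: c
  3: cbceb$ -> last char: $
  4: ceb$cb -> last char: b
  5: eb$cbc -> last char: c


BWT = bec$bc


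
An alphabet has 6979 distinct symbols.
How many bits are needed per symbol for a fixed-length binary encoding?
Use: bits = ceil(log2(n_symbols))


log2(6979) = 12.7688
Bracket: 2^12 = 4096 < 6979 <= 2^13 = 8192
So ceil(log2(6979)) = 13

bits = ceil(log2(6979)) = ceil(12.7688) = 13 bits


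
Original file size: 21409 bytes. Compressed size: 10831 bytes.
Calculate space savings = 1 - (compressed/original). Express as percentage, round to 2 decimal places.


ratio = compressed/original = 10831/21409 = 0.505909
savings = 1 - ratio = 1 - 0.505909 = 0.494091
as a percentage: 0.494091 * 100 = 49.41%

Space savings = 1 - 10831/21409 = 49.41%


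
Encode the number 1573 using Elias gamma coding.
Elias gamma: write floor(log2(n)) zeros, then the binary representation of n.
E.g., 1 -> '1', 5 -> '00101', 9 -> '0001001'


num_bits = floor(log2(1573)) + 1 = 11
leading_zeros = num_bits - 1 = 10
binary(1573) = 11000100101

Elias gamma(1573) = '0000000000' + '11000100101' = 000000000011000100101 (21 bits)


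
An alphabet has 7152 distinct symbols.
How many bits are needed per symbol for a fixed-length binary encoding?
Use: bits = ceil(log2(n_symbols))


log2(7152) = 12.8041
Bracket: 2^12 = 4096 < 7152 <= 2^13 = 8192
So ceil(log2(7152)) = 13

bits = ceil(log2(7152)) = ceil(12.8041) = 13 bits


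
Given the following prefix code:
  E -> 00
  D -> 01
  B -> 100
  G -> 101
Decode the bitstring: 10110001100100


Decoding step by step:
Bits 101 -> G
Bits 100 -> B
Bits 01 -> D
Bits 100 -> B
Bits 100 -> B


Decoded message: GBDBB


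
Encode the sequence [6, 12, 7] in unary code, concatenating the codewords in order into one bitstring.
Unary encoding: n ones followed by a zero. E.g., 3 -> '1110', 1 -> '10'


Encode each number as n ones followed by a terminating 0:
  6 -> 1111110 (7 bits)
  12 -> 1111111111110 (13 bits)
  7 -> 11111110 (8 bits)
Total length = 7 + 13 + 8 = 28 bits.

Unary([6, 12, 7]) = 1111110111111111111011111110 (28 bits)


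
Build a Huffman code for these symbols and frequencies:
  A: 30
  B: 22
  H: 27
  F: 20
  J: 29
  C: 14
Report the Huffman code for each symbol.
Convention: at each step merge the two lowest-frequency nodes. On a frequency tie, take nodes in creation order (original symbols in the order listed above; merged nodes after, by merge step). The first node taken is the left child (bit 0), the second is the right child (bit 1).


Huffman tree construction:
Step 1: Merge C(14) + F(20) = 34
Step 2: Merge B(22) + H(27) = 49
Step 3: Merge J(29) + A(30) = 59
Step 4: Merge (C+F)(34) + (B+H)(49) = 83
Step 5: Merge (J+A)(59) + ((C+F)+(B+H))(83) = 142
Read each symbol's code off the tree from the root (left child = 0, right child = 1).

Codes:
  A: 01 (length 2)
  B: 110 (length 3)
  H: 111 (length 3)
  F: 101 (length 3)
  J: 00 (length 2)
  C: 100 (length 3)
Average code length: 367/142 = 2.5845 bits/symbol


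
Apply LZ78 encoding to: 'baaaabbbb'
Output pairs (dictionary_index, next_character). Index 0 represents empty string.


LZ78 encoding steps:
Dictionary: {0: ''}
Step 1: w='' (idx 0), next='b' -> output (0, 'b'), add 'b' as idx 1
Step 2: w='' (idx 0), next='a' -> output (0, 'a'), add 'a' as idx 2
Step 3: w='a' (idx 2), next='a' -> output (2, 'a'), add 'aa' as idx 3
Step 4: w='a' (idx 2), next='b' -> output (2, 'b'), add 'ab' as idx 4
Step 5: w='b' (idx 1), next='b' -> output (1, 'b'), add 'bb' as idx 5
Step 6: w='b' (idx 1), end of input -> output (1, '')


Encoded: [(0, 'b'), (0, 'a'), (2, 'a'), (2, 'b'), (1, 'b'), (1, '')]


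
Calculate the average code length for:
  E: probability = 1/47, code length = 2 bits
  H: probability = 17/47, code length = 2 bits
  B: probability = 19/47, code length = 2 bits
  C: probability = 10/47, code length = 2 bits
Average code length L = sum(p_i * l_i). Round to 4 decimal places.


Weighted contributions p_i * l_i:
  E: (1/47) * 2 = 2/47
  H: (17/47) * 2 = 34/47
  B: (19/47) * 2 = 38/47
  C: (10/47) * 2 = 20/47
Sum = (2 + 34 + 38 + 20)/47 = 94/47

L = 94/47 = 2.0000 bits/symbol


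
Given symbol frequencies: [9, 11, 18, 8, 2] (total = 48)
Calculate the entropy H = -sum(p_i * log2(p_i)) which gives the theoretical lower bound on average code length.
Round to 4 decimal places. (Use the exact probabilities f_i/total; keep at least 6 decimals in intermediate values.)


Per-symbol terms -p_i * log2(p_i) with p_i = f_i/48:
  p = 9/48 = 0.187500: log2(p) = -2.415037, -p*log2(p) = 0.452820
  p = 11/48 = 0.229167: log2(p) = -2.125531, -p*log2(p) = 0.487101
  p = 18/48 = 0.375000: log2(p) = -1.415037, -p*log2(p) = 0.530639
  p = 8/48 = 0.166667: log2(p) = -2.584963, -p*log2(p) = 0.430827
  p = 2/48 = 0.041667: log2(p) = -4.584963, -p*log2(p) = 0.191040
H = 0.452820 + 0.487101 + 0.530639 + 0.430827 + 0.191040 = 2.092427

H = 2.0924 bits/symbol


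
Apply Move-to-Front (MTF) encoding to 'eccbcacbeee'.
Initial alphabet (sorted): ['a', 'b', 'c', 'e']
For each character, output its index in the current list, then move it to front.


MTF encoding:
'e': index 3 in ['a', 'b', 'c', 'e'] -> ['e', 'a', 'b', 'c']
'c': index 3 in ['e', 'a', 'b', 'c'] -> ['c', 'e', 'a', 'b']
'c': index 0 in ['c', 'e', 'a', 'b'] -> ['c', 'e', 'a', 'b']
'b': index 3 in ['c', 'e', 'a', 'b'] -> ['b', 'c', 'e', 'a']
'c': index 1 in ['b', 'c', 'e', 'a'] -> ['c', 'b', 'e', 'a']
'a': index 3 in ['c', 'b', 'e', 'a'] -> ['a', 'c', 'b', 'e']
'c': index 1 in ['a', 'c', 'b', 'e'] -> ['c', 'a', 'b', 'e']
'b': index 2 in ['c', 'a', 'b', 'e'] -> ['b', 'c', 'a', 'e']
'e': index 3 in ['b', 'c', 'a', 'e'] -> ['e', 'b', 'c', 'a']
'e': index 0 in ['e', 'b', 'c', 'a'] -> ['e', 'b', 'c', 'a']
'e': index 0 in ['e', 'b', 'c', 'a'] -> ['e', 'b', 'c', 'a']


Output: [3, 3, 0, 3, 1, 3, 1, 2, 3, 0, 0]


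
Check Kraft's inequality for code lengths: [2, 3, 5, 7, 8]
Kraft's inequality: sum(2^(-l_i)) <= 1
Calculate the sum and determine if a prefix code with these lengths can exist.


Sum = 2^(-2) + 2^(-3) + 2^(-5) + 2^(-7) + 2^(-8)
    = 0.25 + 0.125 + 0.03125 + 0.0078125 + 0.00390625
    = 107/256 = 0.41796875
Since 0.41796875 <= 1, Kraft's inequality IS satisfied.
A prefix code with these lengths CAN exist.

Kraft sum = 0.41796875. Satisfied.


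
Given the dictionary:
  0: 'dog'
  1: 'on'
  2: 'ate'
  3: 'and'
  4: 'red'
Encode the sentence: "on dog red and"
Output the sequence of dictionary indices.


Look up each word in the dictionary:
  'on' -> 1
  'dog' -> 0
  'red' -> 4
  'and' -> 3

Encoded: [1, 0, 4, 3]


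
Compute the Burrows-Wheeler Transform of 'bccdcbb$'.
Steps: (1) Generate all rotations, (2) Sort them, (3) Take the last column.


Rotations (sorted):
  0: $bccdcbb -> last char: b
  1: b$bccdcb -> last char: b
  2: bb$bccdc -> last char: c
  3: bccdcbb$ -> last char: $
  4: cbb$bccd -> last char: d
  5: ccdcbb$b -> last char: b
  6: cdcbb$bc -> last char: c
  7: dcbb$bcc -> last char: c


BWT = bbc$dbcc


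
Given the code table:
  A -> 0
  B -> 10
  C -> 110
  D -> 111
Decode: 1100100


Decoding:
110 -> C
0 -> A
10 -> B
0 -> A


Result: CABA


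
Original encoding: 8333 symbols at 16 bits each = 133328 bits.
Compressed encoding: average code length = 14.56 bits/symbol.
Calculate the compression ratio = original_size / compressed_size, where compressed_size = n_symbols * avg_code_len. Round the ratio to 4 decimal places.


original_size = n_symbols * orig_bits = 8333 * 16 = 133328 bits
compressed_size = n_symbols * avg_code_len = 8333 * 14.56 = 121328.48 bits
ratio = original_size / compressed_size = 133328 / 121328.48 = 1.0989

Compression ratio = 1.0989


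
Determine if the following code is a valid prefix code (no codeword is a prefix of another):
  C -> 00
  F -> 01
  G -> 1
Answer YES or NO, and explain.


Checking each pair (does one codeword prefix another?):
  C='00' vs F='01': no prefix
  C='00' vs G='1': no prefix
  F='01' vs C='00': no prefix
  F='01' vs G='1': no prefix
  G='1' vs C='00': no prefix
  G='1' vs F='01': no prefix
No violation found over all pairs.

YES -- this is a valid prefix code. No codeword is a prefix of any other codeword.


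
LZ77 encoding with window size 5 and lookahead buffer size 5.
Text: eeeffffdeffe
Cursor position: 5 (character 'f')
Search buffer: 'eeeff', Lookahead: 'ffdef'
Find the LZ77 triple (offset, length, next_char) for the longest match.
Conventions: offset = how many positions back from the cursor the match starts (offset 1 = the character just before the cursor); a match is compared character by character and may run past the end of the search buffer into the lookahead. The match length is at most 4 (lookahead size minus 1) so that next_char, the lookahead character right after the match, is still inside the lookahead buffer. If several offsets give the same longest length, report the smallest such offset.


Try each offset into the search buffer:
  offset=1 (pos 4, char 'f'): match length 2
  offset=2 (pos 3, char 'f'): match length 2
  offset=3 (pos 2, char 'e'): match length 0
  offset=4 (pos 1, char 'e'): match length 0
  offset=5 (pos 0, char 'e'): match length 0
Longest match has length 2, found at offsets 1, 2; take the smallest, offset 1.
next_char = character at position 5 + 2 = 7 -> 'd'

Best match: offset=1, length=2 (matching 'ff' starting at position 4)
LZ77 triple: (1, 2, 'd')


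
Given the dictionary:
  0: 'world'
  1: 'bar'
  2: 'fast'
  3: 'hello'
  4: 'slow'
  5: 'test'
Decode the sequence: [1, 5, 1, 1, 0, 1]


Look up each index in the dictionary:
  1 -> 'bar'
  5 -> 'test'
  1 -> 'bar'
  1 -> 'bar'
  0 -> 'world'
  1 -> 'bar'

Decoded: "bar test bar bar world bar"


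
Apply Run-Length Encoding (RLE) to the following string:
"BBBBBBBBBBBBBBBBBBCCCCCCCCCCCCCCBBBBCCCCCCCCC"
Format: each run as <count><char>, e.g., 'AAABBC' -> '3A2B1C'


Scanning runs left to right:
  i=0: run of 'B' x 18 -> '18B'
  i=18: run of 'C' x 14 -> '14C'
  i=32: run of 'B' x 4 -> '4B'
  i=36: run of 'C' x 9 -> '9C'

RLE = 18B14C4B9C


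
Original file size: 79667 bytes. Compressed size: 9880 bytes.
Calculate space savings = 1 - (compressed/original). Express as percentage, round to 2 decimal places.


ratio = compressed/original = 9880/79667 = 0.124016
savings = 1 - ratio = 1 - 0.124016 = 0.875984
as a percentage: 0.875984 * 100 = 87.6%

Space savings = 1 - 9880/79667 = 87.6%


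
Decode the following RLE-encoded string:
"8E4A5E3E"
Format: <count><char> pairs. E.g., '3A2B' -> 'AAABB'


Expanding each <count><char> pair:
  8E -> 'EEEEEEEE'
  4A -> 'AAAA'
  5E -> 'EEEEE'
  3E -> 'EEE'

Decoded = EEEEEEEEAAAAEEEEEEEE


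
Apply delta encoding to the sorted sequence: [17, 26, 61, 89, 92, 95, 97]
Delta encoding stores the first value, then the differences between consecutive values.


First value: 17
Deltas:
  26 - 17 = 9
  61 - 26 = 35
  89 - 61 = 28
  92 - 89 = 3
  95 - 92 = 3
  97 - 95 = 2


Delta encoded: [17, 9, 35, 28, 3, 3, 2]


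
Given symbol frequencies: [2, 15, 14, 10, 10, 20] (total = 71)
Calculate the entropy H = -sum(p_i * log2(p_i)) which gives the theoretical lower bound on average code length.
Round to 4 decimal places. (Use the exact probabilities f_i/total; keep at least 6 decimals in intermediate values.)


Per-symbol terms -p_i * log2(p_i) with p_i = f_i/71:
  p = 2/71 = 0.028169: log2(p) = -5.149747, -p*log2(p) = 0.145063
  p = 15/71 = 0.211268: log2(p) = -2.242857, -p*log2(p) = 0.473843
  p = 14/71 = 0.197183: log2(p) = -2.342392, -p*log2(p) = 0.461880
  p = 10/71 = 0.140845: log2(p) = -2.827819, -p*log2(p) = 0.398284
  p = 10/71 = 0.140845: log2(p) = -2.827819, -p*log2(p) = 0.398284
  p = 20/71 = 0.281690: log2(p) = -1.827819, -p*log2(p) = 0.514879
H = 0.145063 + 0.473843 + 0.461880 + 0.398284 + 0.398284 + 0.514879 = 2.392233

H = 2.3922 bits/symbol


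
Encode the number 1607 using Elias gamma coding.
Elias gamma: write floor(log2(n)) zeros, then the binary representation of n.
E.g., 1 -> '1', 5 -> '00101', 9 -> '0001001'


num_bits = floor(log2(1607)) + 1 = 11
leading_zeros = num_bits - 1 = 10
binary(1607) = 11001000111

Elias gamma(1607) = '0000000000' + '11001000111' = 000000000011001000111 (21 bits)


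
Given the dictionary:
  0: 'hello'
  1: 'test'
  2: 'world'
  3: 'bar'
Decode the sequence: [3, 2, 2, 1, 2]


Look up each index in the dictionary:
  3 -> 'bar'
  2 -> 'world'
  2 -> 'world'
  1 -> 'test'
  2 -> 'world'

Decoded: "bar world world test world"


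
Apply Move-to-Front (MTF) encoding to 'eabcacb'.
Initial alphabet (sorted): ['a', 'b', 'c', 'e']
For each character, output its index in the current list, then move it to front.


MTF encoding:
'e': index 3 in ['a', 'b', 'c', 'e'] -> ['e', 'a', 'b', 'c']
'a': index 1 in ['e', 'a', 'b', 'c'] -> ['a', 'e', 'b', 'c']
'b': index 2 in ['a', 'e', 'b', 'c'] -> ['b', 'a', 'e', 'c']
'c': index 3 in ['b', 'a', 'e', 'c'] -> ['c', 'b', 'a', 'e']
'a': index 2 in ['c', 'b', 'a', 'e'] -> ['a', 'c', 'b', 'e']
'c': index 1 in ['a', 'c', 'b', 'e'] -> ['c', 'a', 'b', 'e']
'b': index 2 in ['c', 'a', 'b', 'e'] -> ['b', 'c', 'a', 'e']


Output: [3, 1, 2, 3, 2, 1, 2]


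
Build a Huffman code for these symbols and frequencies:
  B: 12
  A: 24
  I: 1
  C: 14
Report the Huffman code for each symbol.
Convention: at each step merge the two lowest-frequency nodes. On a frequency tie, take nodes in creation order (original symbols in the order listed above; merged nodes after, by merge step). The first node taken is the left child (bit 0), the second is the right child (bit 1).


Huffman tree construction:
Step 1: Merge I(1) + B(12) = 13
Step 2: Merge (I+B)(13) + C(14) = 27
Step 3: Merge A(24) + ((I+B)+C)(27) = 51
Read each symbol's code off the tree from the root (left child = 0, right child = 1).

Codes:
  B: 101 (length 3)
  A: 0 (length 1)
  I: 100 (length 3)
  C: 11 (length 2)
Average code length: 91/51 = 1.7843 bits/symbol


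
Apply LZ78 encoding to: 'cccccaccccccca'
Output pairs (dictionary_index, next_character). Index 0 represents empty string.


LZ78 encoding steps:
Dictionary: {0: ''}
Step 1: w='' (idx 0), next='c' -> output (0, 'c'), add 'c' as idx 1
Step 2: w='c' (idx 1), next='c' -> output (1, 'c'), add 'cc' as idx 2
Step 3: w='cc' (idx 2), next='a' -> output (2, 'a'), add 'cca' as idx 3
Step 4: w='cc' (idx 2), next='c' -> output (2, 'c'), add 'ccc' as idx 4
Step 5: w='ccc' (idx 4), next='c' -> output (4, 'c'), add 'cccc' as idx 5
Step 6: w='' (idx 0), next='a' -> output (0, 'a'), add 'a' as idx 6


Encoded: [(0, 'c'), (1, 'c'), (2, 'a'), (2, 'c'), (4, 'c'), (0, 'a')]


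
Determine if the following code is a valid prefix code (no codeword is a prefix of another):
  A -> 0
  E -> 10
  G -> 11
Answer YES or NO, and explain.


Checking each pair (does one codeword prefix another?):
  A='0' vs E='10': no prefix
  A='0' vs G='11': no prefix
  E='10' vs A='0': no prefix
  E='10' vs G='11': no prefix
  G='11' vs A='0': no prefix
  G='11' vs E='10': no prefix
No violation found over all pairs.

YES -- this is a valid prefix code. No codeword is a prefix of any other codeword.


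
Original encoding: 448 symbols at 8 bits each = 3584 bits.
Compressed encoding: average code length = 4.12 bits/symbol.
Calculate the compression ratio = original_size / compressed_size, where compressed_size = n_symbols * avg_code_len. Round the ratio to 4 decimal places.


original_size = n_symbols * orig_bits = 448 * 8 = 3584 bits
compressed_size = n_symbols * avg_code_len = 448 * 4.12 = 1845.76 bits
ratio = original_size / compressed_size = 3584 / 1845.76 = 1.9417

Compression ratio = 1.9417


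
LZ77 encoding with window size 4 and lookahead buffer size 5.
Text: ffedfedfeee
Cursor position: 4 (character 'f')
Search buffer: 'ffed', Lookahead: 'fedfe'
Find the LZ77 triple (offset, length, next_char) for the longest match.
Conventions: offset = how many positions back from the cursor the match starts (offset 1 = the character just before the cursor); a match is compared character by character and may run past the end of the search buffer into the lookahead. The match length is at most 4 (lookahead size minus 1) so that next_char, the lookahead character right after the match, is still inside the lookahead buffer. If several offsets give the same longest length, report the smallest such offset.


Try each offset into the search buffer:
  offset=1 (pos 3, char 'd'): match length 0
  offset=2 (pos 2, char 'e'): match length 0
  offset=3 (pos 1, char 'f'): match length 4
  offset=4 (pos 0, char 'f'): match length 1
Longest match has length 4 at offset 3.
next_char = character at position 4 + 4 = 8 -> 'e'

Best match: offset=3, length=4 (matching 'fedf' starting at position 1)
LZ77 triple: (3, 4, 'e')


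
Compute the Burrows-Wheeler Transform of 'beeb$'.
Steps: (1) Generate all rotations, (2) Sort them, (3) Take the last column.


Rotations (sorted):
  0: $beeb -> last char: b
  1: b$bee -> last char: e
  2: beeb$ -> last char: $
  3: eb$be -> last char: e
  4: eeb$b -> last char: b


BWT = be$eb


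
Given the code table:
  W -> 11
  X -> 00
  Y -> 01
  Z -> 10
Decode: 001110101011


Decoding:
00 -> X
11 -> W
10 -> Z
10 -> Z
10 -> Z
11 -> W


Result: XWZZZW


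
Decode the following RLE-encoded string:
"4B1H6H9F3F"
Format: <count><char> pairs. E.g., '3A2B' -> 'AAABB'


Expanding each <count><char> pair:
  4B -> 'BBBB'
  1H -> 'H'
  6H -> 'HHHHHH'
  9F -> 'FFFFFFFFF'
  3F -> 'FFF'

Decoded = BBBBHHHHHHHFFFFFFFFFFFF


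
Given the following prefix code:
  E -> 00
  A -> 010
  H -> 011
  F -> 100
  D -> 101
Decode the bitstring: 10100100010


Decoding step by step:
Bits 101 -> D
Bits 00 -> E
Bits 100 -> F
Bits 010 -> A


Decoded message: DEFA


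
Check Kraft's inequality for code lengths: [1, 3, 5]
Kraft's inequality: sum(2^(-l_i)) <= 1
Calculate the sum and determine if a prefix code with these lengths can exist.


Sum = 2^(-1) + 2^(-3) + 2^(-5)
    = 0.5 + 0.125 + 0.03125
    = 21/32 = 0.65625
Since 0.65625 <= 1, Kraft's inequality IS satisfied.
A prefix code with these lengths CAN exist.

Kraft sum = 0.65625. Satisfied.


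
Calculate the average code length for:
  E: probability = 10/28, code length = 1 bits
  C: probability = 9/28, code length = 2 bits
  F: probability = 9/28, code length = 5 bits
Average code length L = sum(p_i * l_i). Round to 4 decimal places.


Weighted contributions p_i * l_i:
  E: (10/28) * 1 = 10/28
  C: (9/28) * 2 = 18/28
  F: (9/28) * 5 = 45/28
Sum = (10 + 18 + 45)/28 = 73/28

L = 73/28 = 2.6071 bits/symbol


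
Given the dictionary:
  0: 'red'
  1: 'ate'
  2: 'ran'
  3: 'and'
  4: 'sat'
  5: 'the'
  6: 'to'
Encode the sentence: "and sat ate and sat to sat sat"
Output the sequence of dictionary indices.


Look up each word in the dictionary:
  'and' -> 3
  'sat' -> 4
  'ate' -> 1
  'and' -> 3
  'sat' -> 4
  'to' -> 6
  'sat' -> 4
  'sat' -> 4

Encoded: [3, 4, 1, 3, 4, 6, 4, 4]


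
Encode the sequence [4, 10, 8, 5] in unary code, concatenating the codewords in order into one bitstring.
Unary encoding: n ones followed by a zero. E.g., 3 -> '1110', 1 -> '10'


Encode each number as n ones followed by a terminating 0:
  4 -> 11110 (5 bits)
  10 -> 11111111110 (11 bits)
  8 -> 111111110 (9 bits)
  5 -> 111110 (6 bits)
Total length = 5 + 11 + 9 + 6 = 31 bits.

Unary([4, 10, 8, 5]) = 1111011111111110111111110111110 (31 bits)


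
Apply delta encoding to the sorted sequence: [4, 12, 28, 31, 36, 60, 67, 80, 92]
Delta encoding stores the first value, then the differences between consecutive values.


First value: 4
Deltas:
  12 - 4 = 8
  28 - 12 = 16
  31 - 28 = 3
  36 - 31 = 5
  60 - 36 = 24
  67 - 60 = 7
  80 - 67 = 13
  92 - 80 = 12


Delta encoded: [4, 8, 16, 3, 5, 24, 7, 13, 12]


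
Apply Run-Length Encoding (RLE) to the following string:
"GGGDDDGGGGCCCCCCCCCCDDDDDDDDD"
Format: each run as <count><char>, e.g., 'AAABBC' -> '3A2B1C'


Scanning runs left to right:
  i=0: run of 'G' x 3 -> '3G'
  i=3: run of 'D' x 3 -> '3D'
  i=6: run of 'G' x 4 -> '4G'
  i=10: run of 'C' x 10 -> '10C'
  i=20: run of 'D' x 9 -> '9D'

RLE = 3G3D4G10C9D


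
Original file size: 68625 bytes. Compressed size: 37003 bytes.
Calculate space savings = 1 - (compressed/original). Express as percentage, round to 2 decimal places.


ratio = compressed/original = 37003/68625 = 0.539206
savings = 1 - ratio = 1 - 0.539206 = 0.460794
as a percentage: 0.460794 * 100 = 46.08%

Space savings = 1 - 37003/68625 = 46.08%


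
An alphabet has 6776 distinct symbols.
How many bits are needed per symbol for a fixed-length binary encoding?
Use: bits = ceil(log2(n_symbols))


log2(6776) = 12.7262
Bracket: 2^12 = 4096 < 6776 <= 2^13 = 8192
So ceil(log2(6776)) = 13

bits = ceil(log2(6776)) = ceil(12.7262) = 13 bits


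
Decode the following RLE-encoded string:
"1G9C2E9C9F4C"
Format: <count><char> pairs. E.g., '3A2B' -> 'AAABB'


Expanding each <count><char> pair:
  1G -> 'G'
  9C -> 'CCCCCCCCC'
  2E -> 'EE'
  9C -> 'CCCCCCCCC'
  9F -> 'FFFFFFFFF'
  4C -> 'CCCC'

Decoded = GCCCCCCCCCEECCCCCCCCCFFFFFFFFFCCCC


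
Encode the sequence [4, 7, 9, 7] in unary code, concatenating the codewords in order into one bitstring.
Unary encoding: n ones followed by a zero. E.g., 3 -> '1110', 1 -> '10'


Encode each number as n ones followed by a terminating 0:
  4 -> 11110 (5 bits)
  7 -> 11111110 (8 bits)
  9 -> 1111111110 (10 bits)
  7 -> 11111110 (8 bits)
Total length = 5 + 8 + 10 + 8 = 31 bits.

Unary([4, 7, 9, 7]) = 1111011111110111111111011111110 (31 bits)


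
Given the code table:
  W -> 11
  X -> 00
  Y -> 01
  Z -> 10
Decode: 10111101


Decoding:
10 -> Z
11 -> W
11 -> W
01 -> Y


Result: ZWWY


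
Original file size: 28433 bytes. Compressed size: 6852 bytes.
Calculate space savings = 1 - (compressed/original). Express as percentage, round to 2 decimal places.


ratio = compressed/original = 6852/28433 = 0.240988
savings = 1 - ratio = 1 - 0.240988 = 0.759012
as a percentage: 0.759012 * 100 = 75.9%

Space savings = 1 - 6852/28433 = 75.9%


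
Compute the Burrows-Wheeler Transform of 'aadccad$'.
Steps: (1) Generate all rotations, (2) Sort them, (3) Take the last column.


Rotations (sorted):
  0: $aadccad -> last char: d
  1: aadccad$ -> last char: $
  2: ad$aadcc -> last char: c
  3: adccad$a -> last char: a
  4: cad$aadc -> last char: c
  5: ccad$aad -> last char: d
  6: d$aadcca -> last char: a
  7: dccad$aa -> last char: a


BWT = d$cacdaa


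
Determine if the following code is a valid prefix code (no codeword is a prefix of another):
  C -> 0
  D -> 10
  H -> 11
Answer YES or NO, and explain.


Checking each pair (does one codeword prefix another?):
  C='0' vs D='10': no prefix
  C='0' vs H='11': no prefix
  D='10' vs C='0': no prefix
  D='10' vs H='11': no prefix
  H='11' vs C='0': no prefix
  H='11' vs D='10': no prefix
No violation found over all pairs.

YES -- this is a valid prefix code. No codeword is a prefix of any other codeword.


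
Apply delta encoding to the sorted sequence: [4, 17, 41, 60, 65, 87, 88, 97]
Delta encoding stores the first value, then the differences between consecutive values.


First value: 4
Deltas:
  17 - 4 = 13
  41 - 17 = 24
  60 - 41 = 19
  65 - 60 = 5
  87 - 65 = 22
  88 - 87 = 1
  97 - 88 = 9


Delta encoded: [4, 13, 24, 19, 5, 22, 1, 9]


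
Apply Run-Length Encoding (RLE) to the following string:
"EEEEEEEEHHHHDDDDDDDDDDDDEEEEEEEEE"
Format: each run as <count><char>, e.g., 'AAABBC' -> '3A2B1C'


Scanning runs left to right:
  i=0: run of 'E' x 8 -> '8E'
  i=8: run of 'H' x 4 -> '4H'
  i=12: run of 'D' x 12 -> '12D'
  i=24: run of 'E' x 9 -> '9E'

RLE = 8E4H12D9E


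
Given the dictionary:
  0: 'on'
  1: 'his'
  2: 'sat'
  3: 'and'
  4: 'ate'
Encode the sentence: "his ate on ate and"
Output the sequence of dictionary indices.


Look up each word in the dictionary:
  'his' -> 1
  'ate' -> 4
  'on' -> 0
  'ate' -> 4
  'and' -> 3

Encoded: [1, 4, 0, 4, 3]


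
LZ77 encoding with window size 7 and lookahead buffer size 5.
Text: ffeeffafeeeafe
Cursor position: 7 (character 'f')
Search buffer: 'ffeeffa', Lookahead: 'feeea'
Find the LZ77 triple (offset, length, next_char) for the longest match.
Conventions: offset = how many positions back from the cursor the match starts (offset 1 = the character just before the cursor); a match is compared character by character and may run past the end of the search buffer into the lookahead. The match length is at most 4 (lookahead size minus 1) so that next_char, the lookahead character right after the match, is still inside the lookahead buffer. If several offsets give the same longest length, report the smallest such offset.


Try each offset into the search buffer:
  offset=1 (pos 6, char 'a'): match length 0
  offset=2 (pos 5, char 'f'): match length 1
  offset=3 (pos 4, char 'f'): match length 1
  offset=4 (pos 3, char 'e'): match length 0
  offset=5 (pos 2, char 'e'): match length 0
  offset=6 (pos 1, char 'f'): match length 3
  offset=7 (pos 0, char 'f'): match length 1
Longest match has length 3 at offset 6.
next_char = character at position 7 + 3 = 10 -> 'e'

Best match: offset=6, length=3 (matching 'fee' starting at position 1)
LZ77 triple: (6, 3, 'e')


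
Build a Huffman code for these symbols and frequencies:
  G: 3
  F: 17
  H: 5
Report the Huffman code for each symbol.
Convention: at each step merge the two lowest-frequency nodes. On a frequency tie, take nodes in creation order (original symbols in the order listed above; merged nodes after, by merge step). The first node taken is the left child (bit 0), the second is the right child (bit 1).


Huffman tree construction:
Step 1: Merge G(3) + H(5) = 8
Step 2: Merge (G+H)(8) + F(17) = 25
Read each symbol's code off the tree from the root (left child = 0, right child = 1).

Codes:
  G: 00 (length 2)
  F: 1 (length 1)
  H: 01 (length 2)
Average code length: 33/25 = 1.3200 bits/symbol


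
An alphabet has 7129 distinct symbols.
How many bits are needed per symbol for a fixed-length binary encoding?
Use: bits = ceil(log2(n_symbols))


log2(7129) = 12.7995
Bracket: 2^12 = 4096 < 7129 <= 2^13 = 8192
So ceil(log2(7129)) = 13

bits = ceil(log2(7129)) = ceil(12.7995) = 13 bits


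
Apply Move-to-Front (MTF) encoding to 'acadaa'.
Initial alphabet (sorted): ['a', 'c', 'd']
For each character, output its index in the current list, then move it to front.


MTF encoding:
'a': index 0 in ['a', 'c', 'd'] -> ['a', 'c', 'd']
'c': index 1 in ['a', 'c', 'd'] -> ['c', 'a', 'd']
'a': index 1 in ['c', 'a', 'd'] -> ['a', 'c', 'd']
'd': index 2 in ['a', 'c', 'd'] -> ['d', 'a', 'c']
'a': index 1 in ['d', 'a', 'c'] -> ['a', 'd', 'c']
'a': index 0 in ['a', 'd', 'c'] -> ['a', 'd', 'c']


Output: [0, 1, 1, 2, 1, 0]


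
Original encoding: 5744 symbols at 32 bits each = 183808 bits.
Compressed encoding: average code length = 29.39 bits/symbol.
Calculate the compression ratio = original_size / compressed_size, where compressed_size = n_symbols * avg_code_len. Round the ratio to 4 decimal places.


original_size = n_symbols * orig_bits = 5744 * 32 = 183808 bits
compressed_size = n_symbols * avg_code_len = 5744 * 29.39 = 168816.16 bits
ratio = original_size / compressed_size = 183808 / 168816.16 = 1.0888

Compression ratio = 1.0888


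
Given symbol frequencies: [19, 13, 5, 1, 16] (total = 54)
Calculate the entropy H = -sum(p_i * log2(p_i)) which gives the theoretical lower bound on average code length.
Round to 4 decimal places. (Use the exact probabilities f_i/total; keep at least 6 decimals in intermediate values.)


Per-symbol terms -p_i * log2(p_i) with p_i = f_i/54:
  p = 19/54 = 0.351852: log2(p) = -1.506960, -p*log2(p) = 0.530227
  p = 13/54 = 0.240741: log2(p) = -2.054448, -p*log2(p) = 0.494589
  p = 5/54 = 0.092593: log2(p) = -3.432959, -p*log2(p) = 0.317867
  p = 1/54 = 0.018519: log2(p) = -5.754888, -p*log2(p) = 0.106572
  p = 16/54 = 0.296296: log2(p) = -1.754888, -p*log2(p) = 0.519967
H = 0.530227 + 0.494589 + 0.317867 + 0.106572 + 0.519967 = 1.969222

H = 1.9692 bits/symbol


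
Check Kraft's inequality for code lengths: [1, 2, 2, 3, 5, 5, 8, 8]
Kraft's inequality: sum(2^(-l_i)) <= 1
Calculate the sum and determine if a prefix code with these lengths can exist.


Sum = 2^(-1) + 2^(-2) + 2^(-2) + 2^(-3) + 2^(-5) + 2^(-5) + 2^(-8) + 2^(-8)
    = 0.5 + 0.25 + 0.25 + 0.125 + 0.03125 + 0.03125 + 0.00390625 + 0.00390625
    = 306/256 = 1.1953125
Since 1.1953125 > 1, Kraft's inequality is NOT satisfied.
A prefix code with these lengths CANNOT exist.

Kraft sum = 1.1953125. Not satisfied.


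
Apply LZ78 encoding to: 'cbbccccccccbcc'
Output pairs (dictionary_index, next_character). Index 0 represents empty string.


LZ78 encoding steps:
Dictionary: {0: ''}
Step 1: w='' (idx 0), next='c' -> output (0, 'c'), add 'c' as idx 1
Step 2: w='' (idx 0), next='b' -> output (0, 'b'), add 'b' as idx 2
Step 3: w='b' (idx 2), next='c' -> output (2, 'c'), add 'bc' as idx 3
Step 4: w='c' (idx 1), next='c' -> output (1, 'c'), add 'cc' as idx 4
Step 5: w='cc' (idx 4), next='c' -> output (4, 'c'), add 'ccc' as idx 5
Step 6: w='cc' (idx 4), next='b' -> output (4, 'b'), add 'ccb' as idx 6
Step 7: w='cc' (idx 4), end of input -> output (4, '')


Encoded: [(0, 'c'), (0, 'b'), (2, 'c'), (1, 'c'), (4, 'c'), (4, 'b'), (4, '')]


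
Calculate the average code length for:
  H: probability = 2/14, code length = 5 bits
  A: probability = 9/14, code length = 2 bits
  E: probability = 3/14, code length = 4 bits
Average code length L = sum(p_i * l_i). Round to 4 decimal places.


Weighted contributions p_i * l_i:
  H: (2/14) * 5 = 10/14
  A: (9/14) * 2 = 18/14
  E: (3/14) * 4 = 12/14
Sum = (10 + 18 + 12)/14 = 40/14

L = 40/14 = 2.8571 bits/symbol


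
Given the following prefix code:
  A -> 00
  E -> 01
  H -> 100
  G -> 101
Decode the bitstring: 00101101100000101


Decoding step by step:
Bits 00 -> A
Bits 101 -> G
Bits 101 -> G
Bits 100 -> H
Bits 00 -> A
Bits 01 -> E
Bits 01 -> E


Decoded message: AGGHAEE


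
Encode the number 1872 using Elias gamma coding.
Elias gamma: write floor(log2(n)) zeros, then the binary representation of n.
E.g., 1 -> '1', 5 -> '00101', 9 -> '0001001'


num_bits = floor(log2(1872)) + 1 = 11
leading_zeros = num_bits - 1 = 10
binary(1872) = 11101010000

Elias gamma(1872) = '0000000000' + '11101010000' = 000000000011101010000 (21 bits)


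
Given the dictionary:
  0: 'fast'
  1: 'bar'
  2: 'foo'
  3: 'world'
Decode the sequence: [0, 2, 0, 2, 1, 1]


Look up each index in the dictionary:
  0 -> 'fast'
  2 -> 'foo'
  0 -> 'fast'
  2 -> 'foo'
  1 -> 'bar'
  1 -> 'bar'

Decoded: "fast foo fast foo bar bar"


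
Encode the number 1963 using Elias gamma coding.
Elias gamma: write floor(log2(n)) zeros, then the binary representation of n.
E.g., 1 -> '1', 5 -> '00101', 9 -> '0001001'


num_bits = floor(log2(1963)) + 1 = 11
leading_zeros = num_bits - 1 = 10
binary(1963) = 11110101011

Elias gamma(1963) = '0000000000' + '11110101011' = 000000000011110101011 (21 bits)


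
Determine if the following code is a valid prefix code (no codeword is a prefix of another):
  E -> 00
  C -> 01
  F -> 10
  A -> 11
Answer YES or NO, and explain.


Checking each pair (does one codeword prefix another?):
  E='00' vs C='01': no prefix
  E='00' vs F='10': no prefix
  E='00' vs A='11': no prefix
  C='01' vs E='00': no prefix
  C='01' vs F='10': no prefix
  C='01' vs A='11': no prefix
  F='10' vs E='00': no prefix
  F='10' vs C='01': no prefix
  F='10' vs A='11': no prefix
  A='11' vs E='00': no prefix
  A='11' vs C='01': no prefix
  A='11' vs F='10': no prefix
No violation found over all pairs.

YES -- this is a valid prefix code. No codeword is a prefix of any other codeword.


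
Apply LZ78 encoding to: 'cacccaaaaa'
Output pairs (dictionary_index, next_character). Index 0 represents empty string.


LZ78 encoding steps:
Dictionary: {0: ''}
Step 1: w='' (idx 0), next='c' -> output (0, 'c'), add 'c' as idx 1
Step 2: w='' (idx 0), next='a' -> output (0, 'a'), add 'a' as idx 2
Step 3: w='c' (idx 1), next='c' -> output (1, 'c'), add 'cc' as idx 3
Step 4: w='c' (idx 1), next='a' -> output (1, 'a'), add 'ca' as idx 4
Step 5: w='a' (idx 2), next='a' -> output (2, 'a'), add 'aa' as idx 5
Step 6: w='aa' (idx 5), end of input -> output (5, '')


Encoded: [(0, 'c'), (0, 'a'), (1, 'c'), (1, 'a'), (2, 'a'), (5, '')]


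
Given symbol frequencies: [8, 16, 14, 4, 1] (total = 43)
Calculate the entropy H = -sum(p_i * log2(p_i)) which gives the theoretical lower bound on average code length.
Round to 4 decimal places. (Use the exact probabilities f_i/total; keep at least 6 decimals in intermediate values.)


Per-symbol terms -p_i * log2(p_i) with p_i = f_i/43:
  p = 8/43 = 0.186047: log2(p) = -2.426265, -p*log2(p) = 0.451398
  p = 16/43 = 0.372093: log2(p) = -1.426265, -p*log2(p) = 0.530703
  p = 14/43 = 0.325581: log2(p) = -1.618910, -p*log2(p) = 0.527087
  p = 4/43 = 0.093023: log2(p) = -3.426265, -p*log2(p) = 0.318722
  p = 1/43 = 0.023256: log2(p) = -5.426265, -p*log2(p) = 0.126192
H = 0.451398 + 0.530703 + 0.527087 + 0.318722 + 0.126192 = 1.954102

H = 1.9541 bits/symbol


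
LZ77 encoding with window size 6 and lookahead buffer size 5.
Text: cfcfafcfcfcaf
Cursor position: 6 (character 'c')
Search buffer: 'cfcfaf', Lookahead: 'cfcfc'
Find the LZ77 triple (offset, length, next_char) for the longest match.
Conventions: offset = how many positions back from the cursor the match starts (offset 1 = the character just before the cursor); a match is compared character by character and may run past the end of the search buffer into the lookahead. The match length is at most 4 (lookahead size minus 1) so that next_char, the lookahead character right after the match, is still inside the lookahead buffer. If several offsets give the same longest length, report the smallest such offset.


Try each offset into the search buffer:
  offset=1 (pos 5, char 'f'): match length 0
  offset=2 (pos 4, char 'a'): match length 0
  offset=3 (pos 3, char 'f'): match length 0
  offset=4 (pos 2, char 'c'): match length 2
  offset=5 (pos 1, char 'f'): match length 0
  offset=6 (pos 0, char 'c'): match length 4
Longest match has length 4 at offset 6.
next_char = character at position 6 + 4 = 10 -> 'c'

Best match: offset=6, length=4 (matching 'cfcf' starting at position 0)
LZ77 triple: (6, 4, 'c')


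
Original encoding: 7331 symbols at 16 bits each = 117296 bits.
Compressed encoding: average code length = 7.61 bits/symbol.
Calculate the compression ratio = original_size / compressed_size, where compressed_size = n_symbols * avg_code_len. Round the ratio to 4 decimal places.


original_size = n_symbols * orig_bits = 7331 * 16 = 117296 bits
compressed_size = n_symbols * avg_code_len = 7331 * 7.61 = 55788.91 bits
ratio = original_size / compressed_size = 117296 / 55788.91 = 2.1025

Compression ratio = 2.1025
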